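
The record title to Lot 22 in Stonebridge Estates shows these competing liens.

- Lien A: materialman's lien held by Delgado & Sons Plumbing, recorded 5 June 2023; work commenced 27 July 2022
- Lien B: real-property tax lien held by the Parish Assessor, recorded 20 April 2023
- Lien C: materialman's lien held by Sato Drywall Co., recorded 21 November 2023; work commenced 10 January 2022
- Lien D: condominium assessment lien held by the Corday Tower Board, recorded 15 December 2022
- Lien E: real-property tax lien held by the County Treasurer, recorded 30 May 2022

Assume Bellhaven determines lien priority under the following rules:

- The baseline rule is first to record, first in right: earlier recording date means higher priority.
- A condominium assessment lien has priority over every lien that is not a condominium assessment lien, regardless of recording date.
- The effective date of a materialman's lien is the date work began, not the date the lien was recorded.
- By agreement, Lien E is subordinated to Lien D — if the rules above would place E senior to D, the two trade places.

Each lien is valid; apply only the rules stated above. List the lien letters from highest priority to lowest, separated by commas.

First, effective dates: A's effective date is 27 July 2022, when work began; C's effective date is 10 January 2022, when work began.
As a condominium assessment lien, D is senior to every other lien.
The other liens, earliest effective date first: C (10 January 2022), E (30 May 2022), A (27 July 2022), B (20 April 2023).
Since E is not senior to D, the subordination leaves the order unchanged.

D, C, E, A, B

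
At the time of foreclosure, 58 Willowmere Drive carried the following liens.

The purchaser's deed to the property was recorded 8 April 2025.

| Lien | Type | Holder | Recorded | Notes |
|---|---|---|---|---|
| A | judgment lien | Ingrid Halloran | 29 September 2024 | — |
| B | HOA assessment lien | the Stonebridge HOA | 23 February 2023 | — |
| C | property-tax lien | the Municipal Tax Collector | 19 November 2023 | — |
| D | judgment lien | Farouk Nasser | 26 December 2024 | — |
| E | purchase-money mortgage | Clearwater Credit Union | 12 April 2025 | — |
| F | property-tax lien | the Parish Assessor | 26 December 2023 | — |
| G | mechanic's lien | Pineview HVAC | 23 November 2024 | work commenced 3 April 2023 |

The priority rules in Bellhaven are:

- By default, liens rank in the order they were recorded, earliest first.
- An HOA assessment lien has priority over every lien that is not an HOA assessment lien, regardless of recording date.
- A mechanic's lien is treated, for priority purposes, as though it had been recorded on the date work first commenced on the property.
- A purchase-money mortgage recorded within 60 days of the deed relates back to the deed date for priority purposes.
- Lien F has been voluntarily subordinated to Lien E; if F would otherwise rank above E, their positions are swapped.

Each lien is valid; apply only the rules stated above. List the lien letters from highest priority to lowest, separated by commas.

Effective dates: E relates back to the deed date 8 April 2025; G relates back to 3 April 2023 (work commenced).
B, as an HOA assessment lien, has superpriority and ranks first.
Ordering the rest by effective date: G (3 April 2023), C (19 November 2023), F (26 December 2023), A (29 September 2024), D (26 December 2024), E (8 April 2025).
The subordination applies — F was senior to E — so F and E swap.

B, G, C, E, A, D, F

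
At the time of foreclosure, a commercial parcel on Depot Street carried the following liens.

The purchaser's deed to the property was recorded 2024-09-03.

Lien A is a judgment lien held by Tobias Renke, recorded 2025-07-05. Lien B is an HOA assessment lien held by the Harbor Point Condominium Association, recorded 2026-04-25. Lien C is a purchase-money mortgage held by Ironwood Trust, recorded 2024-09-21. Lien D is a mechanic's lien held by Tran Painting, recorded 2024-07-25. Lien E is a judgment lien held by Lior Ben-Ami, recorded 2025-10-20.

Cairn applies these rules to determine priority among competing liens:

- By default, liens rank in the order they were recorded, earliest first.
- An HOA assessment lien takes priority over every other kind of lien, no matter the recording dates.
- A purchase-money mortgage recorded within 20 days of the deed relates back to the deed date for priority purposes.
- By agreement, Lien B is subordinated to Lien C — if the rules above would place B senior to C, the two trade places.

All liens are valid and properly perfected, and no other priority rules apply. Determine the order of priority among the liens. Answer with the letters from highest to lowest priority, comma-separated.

Effective dates after the stated exceptions: C relates back to the deed date 2024-09-03.
B is an HOA assessment lien and takes priority over every other lien.
The other liens, earliest effective date first: D (2024-07-25), C (2024-09-03), A (2025-07-05), E (2025-10-20).
The subordination applies — B was senior to C — so B and C swap.

C, D, B, A, E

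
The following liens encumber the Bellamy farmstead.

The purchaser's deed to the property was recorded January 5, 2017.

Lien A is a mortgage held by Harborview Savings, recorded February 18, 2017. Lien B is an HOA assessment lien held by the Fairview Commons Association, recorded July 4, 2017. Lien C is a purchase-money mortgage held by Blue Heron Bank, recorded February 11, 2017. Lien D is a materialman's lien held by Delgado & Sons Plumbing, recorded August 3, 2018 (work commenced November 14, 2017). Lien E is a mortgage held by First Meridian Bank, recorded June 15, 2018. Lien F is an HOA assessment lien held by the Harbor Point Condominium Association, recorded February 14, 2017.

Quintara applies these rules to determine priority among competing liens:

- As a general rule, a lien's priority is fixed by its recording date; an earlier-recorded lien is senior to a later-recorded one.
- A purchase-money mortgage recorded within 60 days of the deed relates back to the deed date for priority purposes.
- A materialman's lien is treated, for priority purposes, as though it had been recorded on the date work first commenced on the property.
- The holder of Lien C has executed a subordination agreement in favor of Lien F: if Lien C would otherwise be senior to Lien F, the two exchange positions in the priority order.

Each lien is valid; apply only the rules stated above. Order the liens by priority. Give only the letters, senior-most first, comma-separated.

F, C, A, B, D, E

Adjusting effective dates: C relates back to the deed date January 5, 2017; D is treated as recorded November 14, 2017, the work-commencement date.
Ordering by effective date: C (January 5, 2017), F (February 14, 2017), A (February 18, 2017), B (July 4, 2017), D (November 14, 2017), E (June 15, 2018).
C is senior to F before the subordination, so the two trade places.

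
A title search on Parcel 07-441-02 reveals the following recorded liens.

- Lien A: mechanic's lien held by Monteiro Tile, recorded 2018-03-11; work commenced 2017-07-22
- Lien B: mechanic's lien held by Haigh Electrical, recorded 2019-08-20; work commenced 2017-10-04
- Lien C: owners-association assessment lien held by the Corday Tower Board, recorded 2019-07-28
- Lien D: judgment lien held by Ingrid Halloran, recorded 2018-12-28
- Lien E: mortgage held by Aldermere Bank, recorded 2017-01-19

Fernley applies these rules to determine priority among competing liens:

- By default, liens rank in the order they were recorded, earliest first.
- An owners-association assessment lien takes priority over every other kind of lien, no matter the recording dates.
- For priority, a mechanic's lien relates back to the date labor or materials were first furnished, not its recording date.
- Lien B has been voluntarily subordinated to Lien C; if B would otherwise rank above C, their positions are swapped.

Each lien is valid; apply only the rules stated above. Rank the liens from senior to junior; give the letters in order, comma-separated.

C, E, A, B, D

Effective dates after the stated exceptions: A's effective date is 2017-07-22, when work began; B is treated as recorded 2017-10-04, the work-commencement date.
As an owners-association assessment lien, C is senior to every other lien.
The other liens, earliest effective date first: E (2017-01-19), A (2017-07-22), B (2017-10-04), D (2018-12-28).
B is already junior to C, so the subordination agreement changes nothing.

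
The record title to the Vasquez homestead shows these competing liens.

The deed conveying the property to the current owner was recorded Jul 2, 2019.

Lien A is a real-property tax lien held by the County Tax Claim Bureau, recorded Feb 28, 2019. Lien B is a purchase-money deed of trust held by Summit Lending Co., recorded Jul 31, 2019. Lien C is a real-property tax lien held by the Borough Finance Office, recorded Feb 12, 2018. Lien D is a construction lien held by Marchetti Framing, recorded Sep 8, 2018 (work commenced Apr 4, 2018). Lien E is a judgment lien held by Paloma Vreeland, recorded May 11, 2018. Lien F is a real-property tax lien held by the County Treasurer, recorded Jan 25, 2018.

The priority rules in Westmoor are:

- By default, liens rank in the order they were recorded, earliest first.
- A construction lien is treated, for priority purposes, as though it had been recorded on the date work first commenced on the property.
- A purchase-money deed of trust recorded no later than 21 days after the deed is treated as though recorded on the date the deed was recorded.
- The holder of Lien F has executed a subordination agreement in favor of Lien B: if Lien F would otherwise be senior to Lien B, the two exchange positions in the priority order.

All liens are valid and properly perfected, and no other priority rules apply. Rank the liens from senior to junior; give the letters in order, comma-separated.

B, C, D, E, A, F

First, effective dates: B was recorded 29 days after the deed — beyond 21 days — so no relation-back applies; D's effective date is Apr 4, 2018, when work began.
Ordering by effective date: F (Jan 25, 2018), C (Feb 12, 2018), D (Apr 4, 2018), E (May 11, 2018), A (Feb 28, 2019), B (Jul 31, 2019).
F would otherwise be senior to B, so under the subordination agreement F and B exchange positions.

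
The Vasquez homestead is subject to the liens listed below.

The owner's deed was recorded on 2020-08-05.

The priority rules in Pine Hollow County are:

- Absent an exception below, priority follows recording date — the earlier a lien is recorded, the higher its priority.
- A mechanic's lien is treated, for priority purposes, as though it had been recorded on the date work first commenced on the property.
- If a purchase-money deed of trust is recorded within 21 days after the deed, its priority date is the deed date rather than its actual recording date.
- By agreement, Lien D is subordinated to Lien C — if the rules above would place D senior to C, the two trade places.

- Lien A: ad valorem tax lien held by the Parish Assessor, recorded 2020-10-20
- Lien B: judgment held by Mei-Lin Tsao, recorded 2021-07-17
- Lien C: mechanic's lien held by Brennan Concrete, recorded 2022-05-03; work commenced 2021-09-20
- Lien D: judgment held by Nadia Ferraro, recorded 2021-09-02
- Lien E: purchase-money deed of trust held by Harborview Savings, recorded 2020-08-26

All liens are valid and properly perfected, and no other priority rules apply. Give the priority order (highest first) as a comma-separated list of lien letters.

Effective dates: C is treated as recorded 2021-09-20, the work-commencement date; E was recorded within the 21-day window, so its effective date is the deed date 2020-08-05.
By effective date: E (2020-08-05), A (2020-10-20), B (2021-07-17), D (2021-09-02), C (2021-09-20).
D is senior to C before the subordination, so the two trade places.

E, A, B, C, D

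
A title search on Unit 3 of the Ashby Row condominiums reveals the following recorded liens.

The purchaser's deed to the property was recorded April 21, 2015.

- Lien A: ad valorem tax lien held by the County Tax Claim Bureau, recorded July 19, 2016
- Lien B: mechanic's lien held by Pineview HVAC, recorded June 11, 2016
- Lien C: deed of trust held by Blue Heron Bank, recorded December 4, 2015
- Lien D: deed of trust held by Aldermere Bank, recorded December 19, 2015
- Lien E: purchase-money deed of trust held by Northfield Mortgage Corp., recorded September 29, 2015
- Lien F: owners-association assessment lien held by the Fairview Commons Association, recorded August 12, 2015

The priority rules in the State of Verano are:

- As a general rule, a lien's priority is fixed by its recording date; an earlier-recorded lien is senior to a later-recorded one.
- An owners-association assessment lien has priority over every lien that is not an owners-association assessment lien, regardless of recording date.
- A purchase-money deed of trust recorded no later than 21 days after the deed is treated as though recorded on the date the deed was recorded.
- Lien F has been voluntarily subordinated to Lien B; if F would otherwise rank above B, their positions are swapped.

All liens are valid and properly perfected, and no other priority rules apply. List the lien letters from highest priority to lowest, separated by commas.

B, E, C, D, F, A

Effective dates after the stated exceptions: E was recorded 161 days after the deed, outside the 21-day window, so it keeps its recording date.
F, as an owners-association assessment lien, has superpriority and ranks first.
Remaining liens by effective date: E (September 29, 2015), C (December 4, 2015), D (December 19, 2015), B (June 11, 2016), A (July 19, 2016).
Because F would otherwise rank above B, the subordination swaps them.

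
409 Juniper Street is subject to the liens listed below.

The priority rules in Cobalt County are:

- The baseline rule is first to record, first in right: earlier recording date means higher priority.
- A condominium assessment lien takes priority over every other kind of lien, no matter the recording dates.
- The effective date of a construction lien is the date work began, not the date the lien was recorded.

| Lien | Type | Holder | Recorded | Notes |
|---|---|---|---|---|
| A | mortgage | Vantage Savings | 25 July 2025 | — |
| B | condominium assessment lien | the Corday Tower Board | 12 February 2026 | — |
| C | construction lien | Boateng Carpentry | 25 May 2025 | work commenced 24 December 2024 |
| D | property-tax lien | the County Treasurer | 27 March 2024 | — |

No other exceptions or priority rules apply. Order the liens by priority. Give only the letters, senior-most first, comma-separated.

Effective dates after the stated exceptions: C's effective date is 24 December 2024, when work began.
B, as a condominium assessment lien, has superpriority and ranks first.
Remaining liens by effective date: D (27 March 2024), C (24 December 2024), A (25 July 2025).

B, D, C, A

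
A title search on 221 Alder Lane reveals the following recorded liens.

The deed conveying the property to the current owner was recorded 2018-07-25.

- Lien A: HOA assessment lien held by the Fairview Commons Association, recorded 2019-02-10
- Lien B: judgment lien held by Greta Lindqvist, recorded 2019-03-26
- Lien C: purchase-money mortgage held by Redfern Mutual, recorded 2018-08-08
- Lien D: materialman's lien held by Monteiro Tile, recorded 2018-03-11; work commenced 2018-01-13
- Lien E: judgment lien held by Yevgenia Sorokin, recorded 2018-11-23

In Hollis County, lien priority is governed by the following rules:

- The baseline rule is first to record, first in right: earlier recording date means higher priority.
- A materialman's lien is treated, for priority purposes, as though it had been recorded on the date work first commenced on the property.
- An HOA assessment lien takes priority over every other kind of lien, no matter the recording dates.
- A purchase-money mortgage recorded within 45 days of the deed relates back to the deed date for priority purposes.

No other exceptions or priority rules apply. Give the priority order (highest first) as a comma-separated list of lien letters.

A, D, C, E, B

Adjusting effective dates: C was recorded within the 45-day window, so its effective date is the deed date 2018-07-25; D relates back to 2018-01-13 (work commenced).
As an HOA assessment lien, A is senior to every other lien.
Ordering the rest by effective date: D (2018-01-13), C (2018-07-25), E (2018-11-23), B (2019-03-26).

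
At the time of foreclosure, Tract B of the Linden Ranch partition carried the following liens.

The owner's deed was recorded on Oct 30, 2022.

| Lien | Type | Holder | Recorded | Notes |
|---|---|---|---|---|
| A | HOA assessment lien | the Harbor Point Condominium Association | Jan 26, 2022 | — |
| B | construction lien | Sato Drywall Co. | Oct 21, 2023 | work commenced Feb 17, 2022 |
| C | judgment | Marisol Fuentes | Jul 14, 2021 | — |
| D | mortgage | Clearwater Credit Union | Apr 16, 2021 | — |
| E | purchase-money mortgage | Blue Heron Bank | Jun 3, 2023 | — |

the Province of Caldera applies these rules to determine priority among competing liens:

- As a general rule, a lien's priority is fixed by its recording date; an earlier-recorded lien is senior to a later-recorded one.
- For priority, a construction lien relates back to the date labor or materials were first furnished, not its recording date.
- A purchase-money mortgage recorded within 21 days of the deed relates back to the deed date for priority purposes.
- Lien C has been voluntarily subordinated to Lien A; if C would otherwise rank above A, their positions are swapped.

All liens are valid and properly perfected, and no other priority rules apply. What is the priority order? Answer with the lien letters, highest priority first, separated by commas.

Effective dates: B is treated as recorded Feb 17, 2022, the work-commencement date; E missed the 21-day window (216 days after the deed), so its recording date stands.
By effective date, earliest first: D (Apr 16, 2021), C (Jul 14, 2021), A (Jan 26, 2022), B (Feb 17, 2022), E (Jun 3, 2023).
C is senior to A before the subordination, so the two trade places.

D, A, C, B, E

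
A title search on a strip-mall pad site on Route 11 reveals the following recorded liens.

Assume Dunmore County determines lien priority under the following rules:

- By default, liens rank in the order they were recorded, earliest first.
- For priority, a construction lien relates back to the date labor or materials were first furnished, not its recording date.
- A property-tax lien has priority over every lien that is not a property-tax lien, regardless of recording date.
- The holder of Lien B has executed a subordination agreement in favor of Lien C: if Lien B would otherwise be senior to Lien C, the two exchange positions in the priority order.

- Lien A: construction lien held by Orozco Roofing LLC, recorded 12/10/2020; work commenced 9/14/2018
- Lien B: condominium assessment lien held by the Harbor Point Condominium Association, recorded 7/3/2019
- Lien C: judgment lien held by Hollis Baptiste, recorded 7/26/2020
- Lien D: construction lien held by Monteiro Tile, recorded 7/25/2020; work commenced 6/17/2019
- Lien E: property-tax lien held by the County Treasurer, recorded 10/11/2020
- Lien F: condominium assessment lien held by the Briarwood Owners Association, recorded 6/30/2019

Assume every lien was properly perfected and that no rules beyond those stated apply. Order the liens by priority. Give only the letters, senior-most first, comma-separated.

Effective dates after the stated exceptions: A is treated as recorded 9/14/2018, the work-commencement date; D's effective date is 6/17/2019, when work began.
As a property-tax lien, E is senior to every other lien.
The other liens, earliest effective date first: A (9/14/2018), D (6/17/2019), F (6/30/2019), B (7/3/2019), C (7/26/2020).
Because B would otherwise rank above C, the subordination swaps them.

E, A, D, F, C, B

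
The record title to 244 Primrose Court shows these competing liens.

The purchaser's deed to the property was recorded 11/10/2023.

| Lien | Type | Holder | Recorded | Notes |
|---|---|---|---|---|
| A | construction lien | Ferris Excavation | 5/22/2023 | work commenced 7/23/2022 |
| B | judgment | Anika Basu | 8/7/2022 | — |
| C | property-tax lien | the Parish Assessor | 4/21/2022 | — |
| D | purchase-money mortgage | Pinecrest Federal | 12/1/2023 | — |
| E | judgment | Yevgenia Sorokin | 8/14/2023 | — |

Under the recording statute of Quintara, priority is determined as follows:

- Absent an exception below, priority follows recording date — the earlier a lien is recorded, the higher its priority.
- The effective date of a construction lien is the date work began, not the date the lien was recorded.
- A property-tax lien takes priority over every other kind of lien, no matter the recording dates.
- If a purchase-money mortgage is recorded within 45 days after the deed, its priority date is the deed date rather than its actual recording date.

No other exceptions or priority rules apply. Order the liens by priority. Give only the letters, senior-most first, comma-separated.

C, A, B, E, D

Adjusting effective dates: A's effective date is 7/23/2022, when work began; D relates back to the deed date 11/10/2023.
C is a property-tax lien and takes priority over every other lien.
Among the remaining liens, by effective date: A (7/23/2022), B (8/7/2022), E (8/14/2023), D (11/10/2023).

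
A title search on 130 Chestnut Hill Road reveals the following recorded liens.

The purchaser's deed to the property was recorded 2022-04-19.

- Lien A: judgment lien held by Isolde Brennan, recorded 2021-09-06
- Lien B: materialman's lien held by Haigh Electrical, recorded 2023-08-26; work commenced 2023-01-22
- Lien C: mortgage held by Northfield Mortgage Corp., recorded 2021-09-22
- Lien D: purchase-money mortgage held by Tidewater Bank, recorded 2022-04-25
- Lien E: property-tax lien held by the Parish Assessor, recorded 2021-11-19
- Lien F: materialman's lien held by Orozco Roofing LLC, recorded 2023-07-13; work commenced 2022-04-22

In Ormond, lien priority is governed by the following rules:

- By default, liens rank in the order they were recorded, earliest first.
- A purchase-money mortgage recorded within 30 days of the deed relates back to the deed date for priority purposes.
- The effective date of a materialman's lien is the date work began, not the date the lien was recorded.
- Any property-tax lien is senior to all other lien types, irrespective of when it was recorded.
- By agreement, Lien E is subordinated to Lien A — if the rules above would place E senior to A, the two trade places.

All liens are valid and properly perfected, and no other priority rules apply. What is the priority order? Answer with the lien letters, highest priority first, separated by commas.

Effective dates after the stated exceptions: B relates back to 2023-01-22 (work commenced); D's effective date is the deed date, 2022-04-19; F is treated as recorded 2022-04-22, the work-commencement date.
As a property-tax lien, E is senior to every other lien.
Ordering the rest by effective date: A (2021-09-06), C (2021-09-22), D (2022-04-19), F (2022-04-22), B (2023-01-22).
E would otherwise be senior to A, so under the subordination agreement E and A exchange positions.

A, E, C, D, F, B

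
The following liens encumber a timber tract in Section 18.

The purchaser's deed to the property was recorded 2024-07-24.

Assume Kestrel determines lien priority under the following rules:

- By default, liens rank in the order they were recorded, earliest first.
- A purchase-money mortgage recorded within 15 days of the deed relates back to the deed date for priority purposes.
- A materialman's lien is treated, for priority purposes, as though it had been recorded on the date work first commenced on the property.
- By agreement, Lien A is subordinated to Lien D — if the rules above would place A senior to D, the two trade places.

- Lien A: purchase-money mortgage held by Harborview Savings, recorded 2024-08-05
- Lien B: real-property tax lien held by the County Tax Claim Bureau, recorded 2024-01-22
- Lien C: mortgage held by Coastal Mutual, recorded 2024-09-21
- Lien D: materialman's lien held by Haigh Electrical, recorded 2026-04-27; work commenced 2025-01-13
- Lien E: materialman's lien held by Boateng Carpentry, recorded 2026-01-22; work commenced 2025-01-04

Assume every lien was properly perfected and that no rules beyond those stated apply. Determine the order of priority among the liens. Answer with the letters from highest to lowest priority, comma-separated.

B, D, C, E, A

Effective dates: A's effective date is the deed date, 2024-07-24; D relates back to 2025-01-13 (work commenced); E relates back to 2025-01-04 (work commenced).
By effective date, earliest first: B (2024-01-22), A (2024-07-24), C (2024-09-21), E (2025-01-04), D (2025-01-13).
Because A would otherwise rank above D, the subordination swaps them.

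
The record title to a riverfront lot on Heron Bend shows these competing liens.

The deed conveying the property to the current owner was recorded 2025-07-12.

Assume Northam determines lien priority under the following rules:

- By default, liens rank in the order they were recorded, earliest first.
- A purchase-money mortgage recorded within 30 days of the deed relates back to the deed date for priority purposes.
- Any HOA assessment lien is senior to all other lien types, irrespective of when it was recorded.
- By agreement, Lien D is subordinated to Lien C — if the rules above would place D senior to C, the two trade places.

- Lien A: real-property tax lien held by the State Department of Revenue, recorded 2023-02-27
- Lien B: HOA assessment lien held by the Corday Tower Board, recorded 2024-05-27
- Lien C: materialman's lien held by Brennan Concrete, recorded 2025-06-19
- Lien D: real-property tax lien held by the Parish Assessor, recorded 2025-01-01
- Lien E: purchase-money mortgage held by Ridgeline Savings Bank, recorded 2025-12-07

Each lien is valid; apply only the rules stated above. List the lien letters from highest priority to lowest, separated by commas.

First, effective dates: E was recorded 148 days after the deed — beyond 30 days — so no relation-back applies.
B is an HOA assessment lien and takes priority over every other lien.
Remaining liens by effective date: A (2023-02-27), D (2025-01-01), C (2025-06-19), E (2025-12-07).
Because D would otherwise rank above C, the subordination swaps them.

B, A, C, D, E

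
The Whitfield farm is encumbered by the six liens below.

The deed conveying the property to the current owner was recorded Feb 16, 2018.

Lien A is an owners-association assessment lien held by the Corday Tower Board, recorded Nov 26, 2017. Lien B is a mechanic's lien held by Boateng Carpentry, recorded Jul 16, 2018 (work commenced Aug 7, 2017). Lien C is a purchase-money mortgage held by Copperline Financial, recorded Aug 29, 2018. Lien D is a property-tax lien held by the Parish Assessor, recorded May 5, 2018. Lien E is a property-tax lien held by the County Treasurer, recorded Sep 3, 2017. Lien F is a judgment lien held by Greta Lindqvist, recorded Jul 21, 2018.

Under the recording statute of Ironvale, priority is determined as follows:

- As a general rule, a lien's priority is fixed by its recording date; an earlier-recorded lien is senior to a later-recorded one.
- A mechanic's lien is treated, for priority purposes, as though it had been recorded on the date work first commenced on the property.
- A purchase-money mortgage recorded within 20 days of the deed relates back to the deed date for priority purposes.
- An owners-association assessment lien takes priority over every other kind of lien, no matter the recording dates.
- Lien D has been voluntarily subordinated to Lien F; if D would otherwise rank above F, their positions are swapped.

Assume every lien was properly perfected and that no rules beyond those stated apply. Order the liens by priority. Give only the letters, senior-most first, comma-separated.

Adjusting effective dates: B is treated as recorded Aug 7, 2017, the work-commencement date; C missed the 20-day window (194 days after the deed), so its recording date stands.
As an owners-association assessment lien, A is senior to every other lien.
Ordering the rest by effective date: B (Aug 7, 2017), E (Sep 3, 2017), D (May 5, 2018), F (Jul 21, 2018), C (Aug 29, 2018).
The subordination applies — D was senior to F — so D and F swap.

A, B, E, F, D, C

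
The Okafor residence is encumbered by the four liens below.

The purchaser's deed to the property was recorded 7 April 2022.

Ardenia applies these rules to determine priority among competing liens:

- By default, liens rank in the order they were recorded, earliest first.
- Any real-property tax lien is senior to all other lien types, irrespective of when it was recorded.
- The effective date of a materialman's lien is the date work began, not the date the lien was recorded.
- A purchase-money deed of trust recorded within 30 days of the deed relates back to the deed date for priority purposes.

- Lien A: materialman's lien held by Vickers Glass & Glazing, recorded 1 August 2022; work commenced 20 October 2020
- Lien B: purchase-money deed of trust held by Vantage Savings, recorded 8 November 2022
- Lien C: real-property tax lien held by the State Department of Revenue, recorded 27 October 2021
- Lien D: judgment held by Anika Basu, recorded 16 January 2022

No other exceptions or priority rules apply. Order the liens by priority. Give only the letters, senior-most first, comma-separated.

First, effective dates: A relates back to 20 October 2020 (work commenced); B missed the 30-day window (215 days after the deed), so its recording date stands.
C, as a real-property tax lien, has superpriority and ranks first.
Remaining liens by effective date: A (20 October 2020), D (16 January 2022), B (8 November 2022).

C, A, D, B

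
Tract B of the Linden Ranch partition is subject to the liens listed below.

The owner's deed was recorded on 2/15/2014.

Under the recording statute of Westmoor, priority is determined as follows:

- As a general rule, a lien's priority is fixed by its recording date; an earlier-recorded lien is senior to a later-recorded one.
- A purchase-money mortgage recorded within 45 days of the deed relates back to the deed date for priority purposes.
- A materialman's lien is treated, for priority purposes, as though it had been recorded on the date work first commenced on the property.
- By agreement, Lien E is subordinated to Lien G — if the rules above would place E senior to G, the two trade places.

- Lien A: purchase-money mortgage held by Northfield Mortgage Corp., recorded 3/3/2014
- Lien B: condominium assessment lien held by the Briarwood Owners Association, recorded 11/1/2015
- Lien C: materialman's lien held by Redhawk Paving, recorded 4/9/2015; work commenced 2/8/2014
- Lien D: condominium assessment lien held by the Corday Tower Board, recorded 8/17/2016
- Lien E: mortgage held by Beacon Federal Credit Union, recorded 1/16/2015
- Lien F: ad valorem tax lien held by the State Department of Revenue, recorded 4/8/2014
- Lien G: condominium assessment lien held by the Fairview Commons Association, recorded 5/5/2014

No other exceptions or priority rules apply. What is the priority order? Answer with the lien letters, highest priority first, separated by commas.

First, effective dates: A was recorded within the 45-day window, so its effective date is the deed date 2/15/2014; C's effective date is 2/8/2014, when work began.
By effective date: C (2/8/2014), A (2/15/2014), F (4/8/2014), G (5/5/2014), E (1/16/2015), B (11/1/2015), D (8/17/2016).
E is already junior to G, so the subordination agreement changes nothing.

C, A, F, G, E, B, D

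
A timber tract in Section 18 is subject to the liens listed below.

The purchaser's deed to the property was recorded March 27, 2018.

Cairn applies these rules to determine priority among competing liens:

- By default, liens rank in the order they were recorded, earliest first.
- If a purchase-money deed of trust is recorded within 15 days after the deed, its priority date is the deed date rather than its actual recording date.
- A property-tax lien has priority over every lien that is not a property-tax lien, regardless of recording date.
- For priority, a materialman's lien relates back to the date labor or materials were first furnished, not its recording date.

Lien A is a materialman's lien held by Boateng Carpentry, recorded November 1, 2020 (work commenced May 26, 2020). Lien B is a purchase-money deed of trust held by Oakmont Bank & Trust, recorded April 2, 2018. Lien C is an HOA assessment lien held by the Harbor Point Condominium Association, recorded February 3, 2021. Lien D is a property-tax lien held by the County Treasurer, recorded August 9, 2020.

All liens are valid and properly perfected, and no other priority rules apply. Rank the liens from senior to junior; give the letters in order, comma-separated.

D, B, A, C

First, effective dates: A's effective date is May 26, 2020, when work began; B was recorded within the 15-day window, so its effective date is the deed date March 27, 2018.
D is a property-tax lien, so it outranks all other liens regardless of date.
Among the remaining liens, by effective date: B (March 27, 2018), A (May 26, 2020), C (February 3, 2021).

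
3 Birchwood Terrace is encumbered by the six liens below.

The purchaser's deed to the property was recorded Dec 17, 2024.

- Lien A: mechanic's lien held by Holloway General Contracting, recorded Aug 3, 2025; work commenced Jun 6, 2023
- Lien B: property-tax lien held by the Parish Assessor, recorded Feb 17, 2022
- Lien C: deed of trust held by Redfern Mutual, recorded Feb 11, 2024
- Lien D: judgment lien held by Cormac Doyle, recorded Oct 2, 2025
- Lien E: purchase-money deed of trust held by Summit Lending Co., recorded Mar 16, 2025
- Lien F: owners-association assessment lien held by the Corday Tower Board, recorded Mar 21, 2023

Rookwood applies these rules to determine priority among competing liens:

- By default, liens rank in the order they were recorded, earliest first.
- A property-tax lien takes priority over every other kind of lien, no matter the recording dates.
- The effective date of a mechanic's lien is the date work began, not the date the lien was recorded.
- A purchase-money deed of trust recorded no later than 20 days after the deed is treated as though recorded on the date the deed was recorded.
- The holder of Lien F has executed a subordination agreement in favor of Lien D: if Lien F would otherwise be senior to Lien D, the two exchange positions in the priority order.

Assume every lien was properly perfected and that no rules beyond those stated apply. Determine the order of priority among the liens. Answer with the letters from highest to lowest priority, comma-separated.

B, D, A, C, E, F

Adjusting effective dates: A relates back to Jun 6, 2023 (work commenced); E was recorded 89 days after the deed, outside the 20-day window, so it keeps its recording date.
B is a property-tax lien, so it outranks all other liens regardless of date.
Ordering the rest by effective date: F (Mar 21, 2023), A (Jun 6, 2023), C (Feb 11, 2024), E (Mar 16, 2025), D (Oct 2, 2025).
F would otherwise be senior to D, so under the subordination agreement F and D exchange positions.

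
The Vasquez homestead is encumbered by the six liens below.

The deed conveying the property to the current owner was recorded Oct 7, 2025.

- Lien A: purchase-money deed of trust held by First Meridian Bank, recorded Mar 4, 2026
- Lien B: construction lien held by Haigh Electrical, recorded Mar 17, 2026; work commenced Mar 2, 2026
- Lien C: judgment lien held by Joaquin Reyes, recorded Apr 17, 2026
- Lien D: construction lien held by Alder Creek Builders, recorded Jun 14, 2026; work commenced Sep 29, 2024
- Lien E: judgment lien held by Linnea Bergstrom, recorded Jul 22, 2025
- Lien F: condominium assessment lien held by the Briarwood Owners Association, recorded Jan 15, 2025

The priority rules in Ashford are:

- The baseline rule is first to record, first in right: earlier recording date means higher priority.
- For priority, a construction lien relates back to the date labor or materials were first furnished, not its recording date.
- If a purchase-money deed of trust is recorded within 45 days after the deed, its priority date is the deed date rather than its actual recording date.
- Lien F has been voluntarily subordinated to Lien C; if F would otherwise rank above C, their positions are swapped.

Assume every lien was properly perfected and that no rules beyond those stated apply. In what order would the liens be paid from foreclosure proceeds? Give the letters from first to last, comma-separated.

Adjusting effective dates: A missed the 45-day window (148 days after the deed), so its recording date stands; B relates back to Mar 2, 2026 (work commenced); D relates back to Sep 29, 2024 (work commenced).
By effective date: D (Sep 29, 2024), F (Jan 15, 2025), E (Jul 22, 2025), B (Mar 2, 2026), A (Mar 4, 2026), C (Apr 17, 2026).
F is senior to C before the subordination, so the two trade places.

D, C, E, B, A, F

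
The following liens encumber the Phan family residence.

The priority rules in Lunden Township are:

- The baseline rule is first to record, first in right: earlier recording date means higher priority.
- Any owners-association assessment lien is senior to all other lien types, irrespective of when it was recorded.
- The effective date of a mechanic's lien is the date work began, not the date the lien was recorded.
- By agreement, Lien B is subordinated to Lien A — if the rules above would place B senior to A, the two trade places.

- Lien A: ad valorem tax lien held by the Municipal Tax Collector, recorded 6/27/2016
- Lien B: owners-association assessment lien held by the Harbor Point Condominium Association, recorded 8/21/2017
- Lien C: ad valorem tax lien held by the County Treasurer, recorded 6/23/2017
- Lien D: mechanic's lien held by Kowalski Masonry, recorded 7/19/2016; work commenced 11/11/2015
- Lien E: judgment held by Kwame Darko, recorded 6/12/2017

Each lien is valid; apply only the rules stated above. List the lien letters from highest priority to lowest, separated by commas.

A, D, B, E, C

Effective dates: D's effective date is 11/11/2015, when work began.
As an owners-association assessment lien, B is senior to every other lien.
Among the remaining liens, by effective date: D (11/11/2015), A (6/27/2016), E (6/12/2017), C (6/23/2017).
The subordination applies — B was senior to A — so B and A swap.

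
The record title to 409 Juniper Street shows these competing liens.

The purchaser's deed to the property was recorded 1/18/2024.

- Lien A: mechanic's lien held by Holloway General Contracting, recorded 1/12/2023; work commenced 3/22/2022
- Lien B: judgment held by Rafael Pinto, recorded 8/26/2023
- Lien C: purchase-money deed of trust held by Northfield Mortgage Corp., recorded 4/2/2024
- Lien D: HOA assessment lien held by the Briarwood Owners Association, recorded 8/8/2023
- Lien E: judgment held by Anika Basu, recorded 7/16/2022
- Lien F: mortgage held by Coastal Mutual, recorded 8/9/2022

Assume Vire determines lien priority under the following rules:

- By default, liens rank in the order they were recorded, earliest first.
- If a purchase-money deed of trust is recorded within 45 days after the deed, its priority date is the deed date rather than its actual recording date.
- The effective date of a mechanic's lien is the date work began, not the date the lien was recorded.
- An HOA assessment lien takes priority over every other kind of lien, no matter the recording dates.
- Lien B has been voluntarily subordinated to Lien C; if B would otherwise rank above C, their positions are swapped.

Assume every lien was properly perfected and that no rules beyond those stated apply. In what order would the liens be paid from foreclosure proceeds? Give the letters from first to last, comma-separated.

Effective dates: A's effective date is 3/22/2022, when work began; C missed the 45-day window (75 days after the deed), so its recording date stands.
As an HOA assessment lien, D is senior to every other lien.
Remaining liens by effective date: A (3/22/2022), E (7/16/2022), F (8/9/2022), B (8/26/2023), C (4/2/2024).
The subordination applies — B was senior to C — so B and C swap.

D, A, E, F, C, B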